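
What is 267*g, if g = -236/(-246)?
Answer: 10502/41 ≈ 256.15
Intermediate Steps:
g = 118/123 (g = -236*(-1/246) = 118/123 ≈ 0.95935)
267*g = 267*(118/123) = 10502/41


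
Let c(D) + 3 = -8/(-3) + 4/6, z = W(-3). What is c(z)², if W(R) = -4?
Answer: ⅑ ≈ 0.11111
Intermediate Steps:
z = -4
c(D) = ⅓ (c(D) = -3 + (-8/(-3) + 4/6) = -3 + (-8*(-⅓) + 4*(⅙)) = -3 + (8/3 + ⅔) = -3 + 10/3 = ⅓)
c(z)² = (⅓)² = ⅑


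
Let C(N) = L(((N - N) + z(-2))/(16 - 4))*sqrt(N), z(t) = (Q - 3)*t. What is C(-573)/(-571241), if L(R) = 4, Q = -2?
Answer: -4*I*sqrt(573)/571241 ≈ -0.00016762*I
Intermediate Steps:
z(t) = -5*t (z(t) = (-2 - 3)*t = -5*t)
C(N) = 4*sqrt(N)
C(-573)/(-571241) = (4*sqrt(-573))/(-571241) = (4*(I*sqrt(573)))*(-1/571241) = (4*I*sqrt(573))*(-1/571241) = -4*I*sqrt(573)/571241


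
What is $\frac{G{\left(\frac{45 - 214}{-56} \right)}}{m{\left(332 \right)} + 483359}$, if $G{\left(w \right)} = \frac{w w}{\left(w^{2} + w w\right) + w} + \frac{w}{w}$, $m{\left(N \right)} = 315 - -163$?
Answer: $\frac{563}{190631778} \approx 2.9533 \cdot 10^{-6}$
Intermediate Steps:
$m{\left(N \right)} = 478$ ($m{\left(N \right)} = 315 + 163 = 478$)
$G{\left(w \right)} = 1 + \frac{w^{2}}{w + 2 w^{2}}$ ($G{\left(w \right)} = \frac{w^{2}}{\left(w^{2} + w^{2}\right) + w} + 1 = \frac{w^{2}}{2 w^{2} + w} + 1 = \frac{w^{2}}{w + 2 w^{2}} + 1 = 1 + \frac{w^{2}}{w + 2 w^{2}}$)
$\frac{G{\left(\frac{45 - 214}{-56} \right)}}{m{\left(332 \right)} + 483359} = \frac{\frac{1}{1 + 2 \frac{45 - 214}{-56}} \left(1 + 3 \frac{45 - 214}{-56}\right)}{478 + 483359} = \frac{\frac{1}{1 + 2 \left(\left(-169\right) \left(- \frac{1}{56}\right)\right)} \left(1 + 3 \left(\left(-169\right) \left(- \frac{1}{56}\right)\right)\right)}{483837} = \frac{1 + 3 \cdot \frac{169}{56}}{1 + 2 \cdot \frac{169}{56}} \cdot \frac{1}{483837} = \frac{1 + \frac{507}{56}}{1 + \frac{169}{28}} \cdot \frac{1}{483837} = \frac{1}{\frac{197}{28}} \cdot \frac{563}{56} \cdot \frac{1}{483837} = \frac{28}{197} \cdot \frac{563}{56} \cdot \frac{1}{483837} = \frac{563}{394} \cdot \frac{1}{483837} = \frac{563}{190631778}$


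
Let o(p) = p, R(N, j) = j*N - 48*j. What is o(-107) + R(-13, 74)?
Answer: -4621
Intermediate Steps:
R(N, j) = -48*j + N*j (R(N, j) = N*j - 48*j = -48*j + N*j)
o(-107) + R(-13, 74) = -107 + 74*(-48 - 13) = -107 + 74*(-61) = -107 - 4514 = -4621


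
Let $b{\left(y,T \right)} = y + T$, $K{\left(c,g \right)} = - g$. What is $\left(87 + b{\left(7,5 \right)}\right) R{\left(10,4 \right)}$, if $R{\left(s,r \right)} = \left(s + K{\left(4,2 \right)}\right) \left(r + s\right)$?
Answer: $11088$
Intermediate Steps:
$R{\left(s,r \right)} = \left(-2 + s\right) \left(r + s\right)$ ($R{\left(s,r \right)} = \left(s - 2\right) \left(r + s\right) = \left(-2 + s\right) \left(r + s\right)$)
$b{\left(y,T \right)} = T + y$
$\left(87 + b{\left(7,5 \right)}\right) R{\left(10,4 \right)} = \left(87 + \left(5 + 7\right)\right) \left(10^{2} - 8 - 20 + 4 \cdot 10\right) = \left(87 + 12\right) \left(100 - 8 - 20 + 40\right) = 99 \cdot 112 = 11088$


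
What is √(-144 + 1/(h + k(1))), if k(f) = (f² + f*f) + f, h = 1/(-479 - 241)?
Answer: 12*I*√4650486/2159 ≈ 11.986*I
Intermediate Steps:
h = -1/720 (h = 1/(-720) = -1/720 ≈ -0.0013889)
k(f) = f + 2*f² (k(f) = (f² + f²) + f = 2*f² + f = f + 2*f²)
√(-144 + 1/(h + k(1))) = √(-144 + 1/(-1/720 + 1*(1 + 2*1))) = √(-144 + 1/(-1/720 + 1*(1 + 2))) = √(-144 + 1/(-1/720 + 1*3)) = √(-144 + 1/(-1/720 + 3)) = √(-144 + 1/(2159/720)) = √(-144 + 720/2159) = √(-310176/2159) = 12*I*√4650486/2159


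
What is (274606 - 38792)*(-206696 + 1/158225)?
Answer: -7712172973088586/158225 ≈ -4.8742e+10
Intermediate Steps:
(274606 - 38792)*(-206696 + 1/158225) = 235814*(-206696 + 1/158225) = 235814*(-32704474599/158225) = -7712172973088586/158225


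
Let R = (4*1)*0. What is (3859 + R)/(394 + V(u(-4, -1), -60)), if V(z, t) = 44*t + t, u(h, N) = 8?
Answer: -3859/2306 ≈ -1.6735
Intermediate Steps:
R = 0 (R = 4*0 = 0)
V(z, t) = 45*t
(3859 + R)/(394 + V(u(-4, -1), -60)) = (3859 + 0)/(394 + 45*(-60)) = 3859/(394 - 2700) = 3859/(-2306) = 3859*(-1/2306) = -3859/2306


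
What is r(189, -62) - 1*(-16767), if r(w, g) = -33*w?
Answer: 10530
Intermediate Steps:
r(189, -62) - 1*(-16767) = -33*189 - 1*(-16767) = -6237 + 16767 = 10530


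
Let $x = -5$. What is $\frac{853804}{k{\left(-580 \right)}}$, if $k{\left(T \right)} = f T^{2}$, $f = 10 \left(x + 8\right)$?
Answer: $\frac{213451}{2523000} \approx 0.084602$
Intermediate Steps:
$f = 30$ ($f = 10 \left(-5 + 8\right) = 10 \cdot 3 = 30$)
$k{\left(T \right)} = 30 T^{2}$
$\frac{853804}{k{\left(-580 \right)}} = \frac{853804}{30 \left(-580\right)^{2}} = \frac{853804}{30 \cdot 336400} = \frac{853804}{10092000} = 853804 \cdot \frac{1}{10092000} = \frac{213451}{2523000}$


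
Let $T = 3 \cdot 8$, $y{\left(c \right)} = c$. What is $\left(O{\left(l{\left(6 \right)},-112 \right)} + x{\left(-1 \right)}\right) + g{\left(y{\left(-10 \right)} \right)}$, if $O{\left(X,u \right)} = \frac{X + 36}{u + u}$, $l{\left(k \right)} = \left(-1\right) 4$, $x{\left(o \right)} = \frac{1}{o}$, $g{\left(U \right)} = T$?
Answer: $\frac{160}{7} \approx 22.857$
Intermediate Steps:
$T = 24$
$g{\left(U \right)} = 24$
$l{\left(k \right)} = -4$
$O{\left(X,u \right)} = \frac{36 + X}{2 u}$
$\left(O{\left(l{\left(6 \right)},-112 \right)} + x{\left(-1 \right)}\right) + g{\left(y{\left(-10 \right)} \right)} = \left(\frac{36 - 4}{2 \left(-112\right)} + \frac{1}{-1}\right) + 24 = \left(\frac{1}{2} \left(- \frac{1}{112}\right) 32 - 1\right) + 24 = \left(- \frac{1}{7} - 1\right) + 24 = - \frac{8}{7} + 24 = \frac{160}{7}$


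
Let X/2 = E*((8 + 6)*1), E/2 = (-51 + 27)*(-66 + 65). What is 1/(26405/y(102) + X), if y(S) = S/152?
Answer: 51/2075324 ≈ 2.4574e-5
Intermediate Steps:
y(S) = S/152 (y(S) = S*(1/152) = S/152)
E = 48 (E = 2*((-51 + 27)*(-66 + 65)) = 2*(-24*(-1)) = 2*24 = 48)
X = 1344 (X = 2*(48*((8 + 6)*1)) = 2*(48*(14*1)) = 2*(48*14) = 2*672 = 1344)
1/(26405/y(102) + X) = 1/(26405/(((1/152)*102)) + 1344) = 1/(26405/(51/76) + 1344) = 1/(26405*(76/51) + 1344) = 1/(2006780/51 + 1344) = 1/(2075324/51) = 51/2075324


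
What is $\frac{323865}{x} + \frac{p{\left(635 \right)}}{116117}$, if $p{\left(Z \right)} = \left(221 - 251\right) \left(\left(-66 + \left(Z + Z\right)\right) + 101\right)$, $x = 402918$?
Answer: $\frac{7277330835}{15595209802} \approx 0.46664$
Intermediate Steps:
$p{\left(Z \right)} = -1050 - 60 Z$ ($p{\left(Z \right)} = - 30 \left(\left(-66 + 2 Z\right) + 101\right) = - 30 \left(35 + 2 Z\right) = -1050 - 60 Z$)
$\frac{323865}{x} + \frac{p{\left(635 \right)}}{116117} = \frac{323865}{402918} + \frac{-1050 - 38100}{116117} = 323865 \cdot \frac{1}{402918} + \left(-1050 - 38100\right) \frac{1}{116117} = \frac{107955}{134306} - \frac{39150}{116117} = \frac{7277330835}{15595209802}$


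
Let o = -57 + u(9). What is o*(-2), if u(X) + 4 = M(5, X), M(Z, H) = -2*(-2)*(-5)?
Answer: 162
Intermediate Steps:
M(Z, H) = -20 (M(Z, H) = 4*(-5) = -20)
u(X) = -24 (u(X) = -4 - 20 = -24)
o = -81 (o = -57 - 24 = -81)
o*(-2) = -81*(-2) = 162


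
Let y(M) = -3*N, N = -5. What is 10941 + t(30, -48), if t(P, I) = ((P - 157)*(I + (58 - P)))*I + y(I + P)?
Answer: -110964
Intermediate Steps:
y(M) = 15 (y(M) = -3*(-5) = 15)
t(P, I) = 15 + I*(-157 + P)*(58 + I - P) (t(P, I) = ((P - 157)*(I + (58 - P)))*I + 15 = ((-157 + P)*(58 + I - P))*I + 15 = I*(-157 + P)*(58 + I - P) + 15 = 15 + I*(-157 + P)*(58 + I - P))
10941 + t(30, -48) = 10941 + (15 - 9106*(-48) - 157*(-48)² + 30*(-48)² - 1*(-48)*30² + 215*(-48)*30) = 10941 + (15 + 437088 - 157*2304 + 30*2304 - 1*(-48)*900 - 309600) = 10941 + (15 + 437088 - 361728 + 69120 + 43200 - 309600) = 10941 - 121905 = -110964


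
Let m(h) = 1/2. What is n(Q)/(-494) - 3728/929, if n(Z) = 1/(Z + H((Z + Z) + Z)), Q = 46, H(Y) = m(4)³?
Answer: -339784820/84671847 ≈ -4.0130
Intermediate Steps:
m(h) = ½
H(Y) = ⅛ (H(Y) = (½)³ = ⅛)
n(Z) = 1/(⅛ + Z) (n(Z) = 1/(Z + ⅛) = 1/(⅛ + Z))
n(Q)/(-494) - 3728/929 = (8/(1 + 8*46))/(-494) - 3728/929 = (8/(1 + 368))*(-1/494) - 3728*1/929 = (8/369)*(-1/494) - 3728/929 = -4/91143 - 3728/929 = -339784820/84671847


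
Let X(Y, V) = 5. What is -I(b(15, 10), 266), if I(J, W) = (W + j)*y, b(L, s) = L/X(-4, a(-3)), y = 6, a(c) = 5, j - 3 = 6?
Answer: -1650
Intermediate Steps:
j = 9 (j = 3 + 6 = 9)
b(L, s) = L/5
I(J, W) = 54 + 6*W (I(J, W) = (W + 9)*6 = (9 + W)*6 = 54 + 6*W)
-I(b(15, 10), 266) = -(54 + 6*266) = -(54 + 1596) = -1*1650 = -1650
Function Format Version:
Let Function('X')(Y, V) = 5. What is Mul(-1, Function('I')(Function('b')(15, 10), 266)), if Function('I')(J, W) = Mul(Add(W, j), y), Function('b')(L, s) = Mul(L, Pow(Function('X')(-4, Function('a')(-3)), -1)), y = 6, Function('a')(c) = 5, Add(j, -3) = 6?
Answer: -1650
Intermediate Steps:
j = 9 (j = Add(3, 6) = 9)
Function('b')(L, s) = Mul(Rational(1, 5), L) (Function('b')(L, s) = Mul(L, Pow(5, -1)) = Mul(L, Rational(1, 5)) = Mul(Rational(1, 5), L))
Function('I')(J, W) = Add(54, Mul(6, W)) (Function('I')(J, W) = Mul(Add(W, 9), 6) = Mul(Add(9, W), 6) = Add(54, Mul(6, W)))
Mul(-1, Function('I')(Function('b')(15, 10), 266)) = Mul(-1, Add(54, Mul(6, 266))) = Mul(-1, Add(54, 1596)) = Mul(-1, 1650) = -1650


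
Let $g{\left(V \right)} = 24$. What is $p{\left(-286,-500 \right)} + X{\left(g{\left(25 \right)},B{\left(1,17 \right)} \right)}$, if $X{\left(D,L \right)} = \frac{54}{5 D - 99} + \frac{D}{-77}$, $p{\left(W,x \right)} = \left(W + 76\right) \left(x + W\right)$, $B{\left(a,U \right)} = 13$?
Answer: $\frac{12709794}{77} \approx 1.6506 \cdot 10^{5}$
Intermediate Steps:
$p{\left(W,x \right)} = \left(76 + W\right) \left(W + x\right)$
$X{\left(D,L \right)} = \frac{54}{-99 + 5 D} - \frac{D}{77}$ ($X{\left(D,L \right)} = \frac{54}{-99 + 5 D} + D \left(- \frac{1}{77}\right) = \frac{54}{-99 + 5 D} - \frac{D}{77}$)
$p{\left(-286,-500 \right)} + X{\left(g{\left(25 \right)},B{\left(1,17 \right)} \right)} = \left(\left(-286\right)^{2} + 76 \left(-286\right) + 76 \left(-500\right) - -143000\right) + \frac{4158 - 5 \cdot 24^{2} + 99 \cdot 24}{77 \left(-99 + 5 \cdot 24\right)} = \left(81796 - 21736 - 38000 + 143000\right) + \frac{4158 - 2880 + 2376}{77 \left(-99 + 120\right)} = 165060 + \frac{4158 - 2880 + 2376}{77 \cdot 21} = 165060 + \frac{1}{77} \cdot \frac{1}{21} \cdot 3654 = 165060 + \frac{174}{77} = \frac{12709794}{77}$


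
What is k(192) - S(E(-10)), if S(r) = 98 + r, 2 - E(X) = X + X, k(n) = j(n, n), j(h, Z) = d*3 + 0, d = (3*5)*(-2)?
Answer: -210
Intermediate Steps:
d = -30 (d = 15*(-2) = -30)
j(h, Z) = -90 (j(h, Z) = -30*3 + 0 = -90 + 0 = -90)
k(n) = -90
E(X) = 2 - 2*X (E(X) = 2 - (X + X) = 2 - 2*X)
k(192) - S(E(-10)) = -90 - (98 + (2 - 2*(-10))) = -90 - (98 + (2 + 20)) = -90 - (98 + 22) = -90 - 1*120 = -90 - 120 = -210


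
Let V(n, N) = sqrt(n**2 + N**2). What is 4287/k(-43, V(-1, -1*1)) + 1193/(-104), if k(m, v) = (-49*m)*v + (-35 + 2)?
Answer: -10576513153/923292136 + 9032709*sqrt(2)/8877809 ≈ -10.016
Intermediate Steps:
V(n, N) = sqrt(N**2 + n**2)
k(m, v) = -33 - 49*m*v (k(m, v) = -49*m*v - 33 = -33 - 49*m*v)
4287/k(-43, V(-1, -1*1)) + 1193/(-104) = 4287/(-33 - 49*(-43)*sqrt((-1*1)**2 + (-1)**2)) + 1193/(-104) = 4287/(-33 - 49*(-43)*sqrt((-1)**2 + 1)) + 1193*(-1/104) = 4287/(-33 - 49*(-43)*sqrt(1 + 1)) - 1193/104 = 4287/(-33 - 49*(-43)*sqrt(2)) - 1193/104 = 4287/(-33 + 2107*sqrt(2)) - 1193/104 = -1193/104 + 4287/(-33 + 2107*sqrt(2))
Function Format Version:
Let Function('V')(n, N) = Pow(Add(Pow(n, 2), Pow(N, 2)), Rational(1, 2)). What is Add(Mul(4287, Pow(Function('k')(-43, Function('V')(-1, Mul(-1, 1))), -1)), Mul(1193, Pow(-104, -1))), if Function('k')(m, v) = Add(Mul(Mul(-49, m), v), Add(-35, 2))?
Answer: Add(Rational(-10576513153, 923292136), Mul(Rational(9032709, 8877809), Pow(2, Rational(1, 2)))) ≈ -10.016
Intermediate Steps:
Function('V')(n, N) = Pow(Add(Pow(N, 2), Pow(n, 2)), Rational(1, 2))
Function('k')(m, v) = Add(-33, Mul(-49, m, v)) (Function('k')(m, v) = Add(Mul(-49, m, v), -33) = Add(-33, Mul(-49, m, v)))
Add(Mul(4287, Pow(Function('k')(-43, Function('V')(-1, Mul(-1, 1))), -1)), Mul(1193, Pow(-104, -1))) = Add(Mul(4287, Pow(Add(-33, Mul(-49, -43, Pow(Add(Pow(Mul(-1, 1), 2), Pow(-1, 2)), Rational(1, 2)))), -1)), Mul(1193, Pow(-104, -1))) = Add(Mul(4287, Pow(Add(-33, Mul(-49, -43, Pow(Add(Pow(-1, 2), 1), Rational(1, 2)))), -1)), Mul(1193, Rational(-1, 104))) = Add(Mul(4287, Pow(Add(-33, Mul(-49, -43, Pow(Add(1, 1), Rational(1, 2)))), -1)), Rational(-1193, 104)) = Add(Mul(4287, Pow(Add(-33, Mul(-49, -43, Pow(2, Rational(1, 2)))), -1)), Rational(-1193, 104)) = Add(Mul(4287, Pow(Add(-33, Mul(2107, Pow(2, Rational(1, 2)))), -1)), Rational(-1193, 104)) = Add(Rational(-1193, 104), Mul(4287, Pow(Add(-33, Mul(2107, Pow(2, Rational(1, 2)))), -1)))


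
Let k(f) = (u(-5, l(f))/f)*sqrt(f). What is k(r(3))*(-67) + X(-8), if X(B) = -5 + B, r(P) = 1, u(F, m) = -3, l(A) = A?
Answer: 188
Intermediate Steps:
k(f) = -3/sqrt(f) (k(f) = (-3/f)*sqrt(f) = -3/sqrt(f))
k(r(3))*(-67) + X(-8) = -3/sqrt(1)*(-67) + (-5 - 8) = -3*1*(-67) - 13 = -3*(-67) - 13 = 201 - 13 = 188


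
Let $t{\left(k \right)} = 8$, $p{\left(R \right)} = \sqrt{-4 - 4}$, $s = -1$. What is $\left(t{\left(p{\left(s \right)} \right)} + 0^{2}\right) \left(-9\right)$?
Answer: $-72$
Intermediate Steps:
$p{\left(R \right)} = 2 i \sqrt{2}$ ($p{\left(R \right)} = \sqrt{-8} = 2 i \sqrt{2}$)
$\left(t{\left(p{\left(s \right)} \right)} + 0^{2}\right) \left(-9\right) = \left(8 + 0^{2}\right) \left(-9\right) = \left(8 + 0\right) \left(-9\right) = 8 \left(-9\right) = -72$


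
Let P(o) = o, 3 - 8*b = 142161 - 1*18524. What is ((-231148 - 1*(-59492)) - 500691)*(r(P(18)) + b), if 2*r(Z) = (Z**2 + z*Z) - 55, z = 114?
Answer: 38441439725/4 ≈ 9.6104e+9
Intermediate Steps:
b = -61817/4 (b = 3/8 - (142161 - 1*18524)/8 = 3/8 - (142161 - 18524)/8 = 3/8 - 1/8*123637 = 3/8 - 123637/8 = -61817/4 ≈ -15454.)
r(Z) = -55/2 + Z**2/2 + 57*Z (r(Z) = ((Z**2 + 114*Z) - 55)/2 = (-55 + Z**2 + 114*Z)/2 = -55/2 + Z**2/2 + 57*Z)
((-231148 - 1*(-59492)) - 500691)*(r(P(18)) + b) = ((-231148 - 1*(-59492)) - 500691)*((-55/2 + (1/2)*18**2 + 57*18) - 61817/4) = ((-231148 + 59492) - 500691)*((-55/2 + (1/2)*324 + 1026) - 61817/4) = (-171656 - 500691)*((-55/2 + 162 + 1026) - 61817/4) = -672347*(2321/2 - 61817/4) = -672347*(-57175/4) = 38441439725/4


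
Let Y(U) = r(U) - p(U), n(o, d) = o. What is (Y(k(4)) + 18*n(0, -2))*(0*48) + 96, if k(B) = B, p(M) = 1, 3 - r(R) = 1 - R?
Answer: 96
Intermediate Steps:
r(R) = 2 + R (r(R) = 3 - (1 - R) = 3 + (-1 + R) = 2 + R)
Y(U) = 1 + U (Y(U) = (2 + U) - 1*1 = (2 + U) - 1 = 1 + U)
(Y(k(4)) + 18*n(0, -2))*(0*48) + 96 = ((1 + 4) + 18*0)*(0*48) + 96 = (5 + 0)*0 + 96 = 5*0 + 96 = 0 + 96 = 96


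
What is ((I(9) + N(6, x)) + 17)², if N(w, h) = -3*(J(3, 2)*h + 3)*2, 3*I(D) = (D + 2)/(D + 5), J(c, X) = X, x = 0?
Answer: 961/1764 ≈ 0.54478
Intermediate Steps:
I(D) = (2 + D)/(3*(5 + D)) (I(D) = ((D + 2)/(D + 5))/3 = ((2 + D)/(5 + D))/3 = (2 + D)/(3*(5 + D)))
N(w, h) = -18 - 12*h (N(w, h) = -3*(2*h + 3)*2 = -3*(3 + 2*h)*2 = (-9 - 6*h)*2 = -18 - 12*h)
((I(9) + N(6, x)) + 17)² = (((2 + 9)/(3*(5 + 9)) + (-18 - 12*0)) + 17)² = (((⅓)*11/14 + (-18 + 0)) + 17)² = (((⅓)*(1/14)*11 - 18) + 17)² = ((11/42 - 18) + 17)² = (-745/42 + 17)² = (-31/42)² = 961/1764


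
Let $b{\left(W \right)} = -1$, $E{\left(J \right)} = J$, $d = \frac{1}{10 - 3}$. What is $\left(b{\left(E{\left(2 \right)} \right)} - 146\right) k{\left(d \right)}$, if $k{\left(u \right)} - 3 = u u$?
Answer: $-444$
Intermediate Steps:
$d = \frac{1}{7} \approx 0.14286$
$k{\left(u \right)} = 3 + u^{2}$ ($k{\left(u \right)} = 3 + u u = 3 + u^{2}$)
$\left(b{\left(E{\left(2 \right)} \right)} - 146\right) k{\left(d \right)} = \left(-1 - 146\right) \left(3 + \left(\frac{1}{7}\right)^{2}\right) = - 147 \left(3 + \frac{1}{49}\right) = \left(-147\right) \frac{148}{49} = -444$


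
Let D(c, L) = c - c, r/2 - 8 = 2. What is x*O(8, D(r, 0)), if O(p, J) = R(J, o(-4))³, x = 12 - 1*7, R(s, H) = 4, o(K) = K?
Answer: 320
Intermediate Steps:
r = 20 (r = 16 + 2*2 = 16 + 4 = 20)
D(c, L) = 0
x = 5 (x = 12 - 7 = 5)
O(p, J) = 64 (O(p, J) = 4³ = 64)
x*O(8, D(r, 0)) = 5*64 = 320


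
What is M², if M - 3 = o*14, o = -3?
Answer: 1521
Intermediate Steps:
M = -39 (M = 3 - 3*14 = 3 - 42 = -39)
M² = (-39)² = 1521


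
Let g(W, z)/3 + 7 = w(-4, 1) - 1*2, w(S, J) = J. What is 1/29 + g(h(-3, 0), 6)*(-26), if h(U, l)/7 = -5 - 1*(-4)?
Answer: 18097/29 ≈ 624.03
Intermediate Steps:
h(U, l) = -7 (h(U, l) = 7*(-5 - 1*(-4)) = 7*(-5 + 4) = 7*(-1) = -7)
g(W, z) = -24 (g(W, z) = -21 + 3*(1 - 1*2) = -21 + 3*(1 - 2) = -21 + 3*(-1) = -21 - 3 = -24)
1/29 + g(h(-3, 0), 6)*(-26) = 1/29 - 24*(-26) = 1/29 + 624 = 18097/29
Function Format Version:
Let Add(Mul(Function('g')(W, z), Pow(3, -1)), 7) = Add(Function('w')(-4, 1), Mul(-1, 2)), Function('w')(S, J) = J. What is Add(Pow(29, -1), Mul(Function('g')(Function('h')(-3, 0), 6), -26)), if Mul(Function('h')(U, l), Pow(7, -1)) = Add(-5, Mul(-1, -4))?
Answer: Rational(18097, 29) ≈ 624.03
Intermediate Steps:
Function('h')(U, l) = -7 (Function('h')(U, l) = Mul(7, Add(-5, Mul(-1, -4))) = Mul(7, Add(-5, 4)) = Mul(7, -1) = -7)
Function('g')(W, z) = -24 (Function('g')(W, z) = Add(-21, Mul(3, Add(1, Mul(-1, 2)))) = Add(-21, Mul(3, Add(1, -2))) = Add(-21, Mul(3, -1)) = Add(-21, -3) = -24)
Add(Pow(29, -1), Mul(Function('g')(Function('h')(-3, 0), 6), -26)) = Add(Pow(29, -1), Mul(-24, -26)) = Add(Rational(1, 29), 624) = Rational(18097, 29)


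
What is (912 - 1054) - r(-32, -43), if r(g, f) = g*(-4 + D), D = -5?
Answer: -430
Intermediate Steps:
r(g, f) = -9*g (r(g, f) = g*(-4 - 5) = g*(-9) = -9*g)
(912 - 1054) - r(-32, -43) = (912 - 1054) - (-9)*(-32) = -142 - 1*288 = -142 - 288 = -430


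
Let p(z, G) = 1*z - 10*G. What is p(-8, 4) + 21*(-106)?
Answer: -2274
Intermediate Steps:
p(z, G) = z - 10*G
p(-8, 4) + 21*(-106) = (-8 - 10*4) + 21*(-106) = (-8 - 40) - 2226 = -48 - 2226 = -2274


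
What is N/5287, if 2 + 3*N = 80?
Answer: 26/5287 ≈ 0.0049177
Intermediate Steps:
N = 26 (N = -2/3 + (1/3)*80 = -2/3 + 80/3 = 26)
N/5287 = 26/5287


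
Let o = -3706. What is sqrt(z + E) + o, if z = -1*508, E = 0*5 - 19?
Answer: -3706 + I*sqrt(527) ≈ -3706.0 + 22.956*I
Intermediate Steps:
E = -19 (E = 0 - 19 = -19)
z = -508
sqrt(z + E) + o = sqrt(-508 - 19) - 3706 = sqrt(-527) - 3706 = I*sqrt(527) - 3706 = -3706 + I*sqrt(527)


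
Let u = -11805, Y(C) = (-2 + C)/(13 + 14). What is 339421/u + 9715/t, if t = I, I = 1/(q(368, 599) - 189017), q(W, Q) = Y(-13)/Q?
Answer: -38954510224687837/21213585 ≈ -1.8363e+9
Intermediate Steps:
Y(C) = -2/27 + C/27 (Y(C) = (-2 + C)/27 = (-2 + C)*(1/27) = -2/27 + C/27)
q(W, Q) = -5/(9*Q) (q(W, Q) = (-2/27 + (1/27)*(-13))/Q = (-2/27 - 13/27)/Q = -5/(9*Q))
I = -5391/1018990652 (I = 1/(-5/9/599 - 189017) = 1/(-5/9*1/599 - 189017) = 1/(-5/5391 - 189017) = 1/(-1018990652/5391) = -5391/1018990652 ≈ -5.2905e-6)
t = -5391/1018990652 ≈ -5.2905e-6
339421/u + 9715/t = 339421/(-11805) + 9715/(-5391/1018990652) = 339421*(-1/11805) + 9715*(-1018990652/5391) = -339421/11805 - 9899494184180/5391 = -38954510224687837/21213585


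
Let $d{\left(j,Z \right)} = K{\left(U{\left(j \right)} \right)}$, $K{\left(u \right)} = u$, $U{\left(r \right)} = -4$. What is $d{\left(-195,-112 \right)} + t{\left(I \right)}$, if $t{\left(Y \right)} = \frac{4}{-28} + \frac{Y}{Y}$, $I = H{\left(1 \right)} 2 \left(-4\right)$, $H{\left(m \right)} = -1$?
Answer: $- \frac{22}{7} \approx -3.1429$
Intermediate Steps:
$d{\left(j,Z \right)} = -4$
$I = 8$ ($I = - 2 \left(-4\right) = \left(-1\right) \left(-8\right) = 8$)
$t{\left(Y \right)} = \frac{6}{7}$ ($t{\left(Y \right)} = 4 \left(- \frac{1}{28}\right) + 1 = - \frac{1}{7} + 1 = \frac{6}{7}$)
$d{\left(-195,-112 \right)} + t{\left(I \right)} = -4 + \frac{6}{7} = - \frac{22}{7}$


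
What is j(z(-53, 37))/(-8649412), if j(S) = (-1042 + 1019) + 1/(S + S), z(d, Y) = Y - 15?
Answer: 1011/380574128 ≈ 2.6565e-6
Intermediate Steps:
z(d, Y) = -15 + Y
j(S) = -23 + 1/(2*S)
j(z(-53, 37))/(-8649412) = (-23 + 1/(2*(-15 + 37)))/(-8649412) = (-23 + (½)/22)*(-1/8649412) = (-23 + (½)*(1/22))*(-1/8649412) = (-23 + 1/44)*(-1/8649412) = -1011/44*(-1/8649412) = 1011/380574128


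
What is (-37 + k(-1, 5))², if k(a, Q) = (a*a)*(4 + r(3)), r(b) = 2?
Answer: 961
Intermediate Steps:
k(a, Q) = 6*a² (k(a, Q) = (a*a)*(4 + 2) = a²*6 = 6*a²)
(-37 + k(-1, 5))² = (-37 + 6*(-1)²)² = (-37 + 6*1)² = (-37 + 6)² = (-31)² = 961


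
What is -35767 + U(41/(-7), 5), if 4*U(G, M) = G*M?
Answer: -1001681/28 ≈ -35774.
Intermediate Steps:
U(G, M) = G*M/4 (U(G, M) = (G*M)/4 = G*M/4)
-35767 + U(41/(-7), 5) = -35767 + (¼)*(41/(-7))*5 = -35767 + (¼)*(41*(-⅐))*5 = -35767 + (¼)*(-41/7)*5 = -35767 - 205/28 = -1001681/28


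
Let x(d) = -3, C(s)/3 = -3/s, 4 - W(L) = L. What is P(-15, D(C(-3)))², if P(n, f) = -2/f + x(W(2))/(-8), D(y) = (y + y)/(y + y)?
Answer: 169/64 ≈ 2.6406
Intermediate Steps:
W(L) = 4 - L
C(s) = -9/s (C(s) = 3*(-3/s) = -9/s)
D(y) = 1 (D(y) = (2*y)/((2*y)) = (2*y)*(1/(2*y)) = 1)
P(n, f) = 3/8 - 2/f (P(n, f) = -2/f - 3/(-8) = -2/f - 3*(-⅛) = -2/f + 3/8 = 3/8 - 2/f)
P(-15, D(C(-3)))² = (3/8 - 2/1)² = (3/8 - 2*1)² = (3/8 - 2)² = (-13/8)² = 169/64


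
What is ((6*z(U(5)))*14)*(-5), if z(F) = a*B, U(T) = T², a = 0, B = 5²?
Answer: 0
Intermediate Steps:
B = 25
z(F) = 0 (z(F) = 0*25 = 0)
((6*z(U(5)))*14)*(-5) = ((6*0)*14)*(-5) = (0*14)*(-5) = 0*(-5) = 0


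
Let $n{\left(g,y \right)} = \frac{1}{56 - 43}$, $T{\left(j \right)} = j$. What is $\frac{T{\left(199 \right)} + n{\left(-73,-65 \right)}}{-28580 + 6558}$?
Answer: $- \frac{1294}{143143} \approx -0.0090399$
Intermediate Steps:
$n{\left(g,y \right)} = \frac{1}{13}$
$\frac{T{\left(199 \right)} + n{\left(-73,-65 \right)}}{-28580 + 6558} = \frac{199 + \frac{1}{13}}{-28580 + 6558} = \frac{2588}{13 \left(-22022\right)} = \frac{2588}{13} \left(- \frac{1}{22022}\right) = - \frac{1294}{143143}$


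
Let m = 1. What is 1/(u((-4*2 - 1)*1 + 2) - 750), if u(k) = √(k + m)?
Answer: -125/93751 - I*√6/562506 ≈ -0.0013333 - 4.3546e-6*I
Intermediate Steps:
u(k) = √(1 + k) (u(k) = √(k + 1) = √(1 + k))
1/(u((-4*2 - 1)*1 + 2) - 750) = 1/(√(1 + ((-4*2 - 1)*1 + 2)) - 750) = 1/(√(1 + ((-8 - 1)*1 + 2)) - 750) = 1/(√(1 + (-9*1 + 2)) - 750) = 1/(√(1 + (-9 + 2)) - 750) = 1/(√(1 - 7) - 750) = 1/(√(-6) - 750) = 1/(I*√6 - 750) = 1/(-750 + I*√6)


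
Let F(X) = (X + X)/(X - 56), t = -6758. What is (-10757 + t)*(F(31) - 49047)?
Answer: 4295508211/5 ≈ 8.5910e+8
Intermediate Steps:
F(X) = 2*X/(-56 + X) (F(X) = (2*X)/(-56 + X) = 2*X/(-56 + X))
(-10757 + t)*(F(31) - 49047) = (-10757 - 6758)*(2*31/(-56 + 31) - 49047) = -17515*(2*31/(-25) - 49047) = -17515*(2*31*(-1/25) - 49047) = -17515*(-62/25 - 49047) = -17515*(-1226237/25) = 4295508211/5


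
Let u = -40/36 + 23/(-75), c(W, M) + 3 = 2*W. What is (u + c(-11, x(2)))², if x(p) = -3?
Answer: 35331136/50625 ≈ 697.90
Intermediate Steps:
c(W, M) = -3 + 2*W
u = -319/225 (u = -40*1/36 + 23*(-1/75) = -10/9 - 23/75 = -319/225 ≈ -1.4178)
(u + c(-11, x(2)))² = (-319/225 + (-3 + 2*(-11)))² = (-319/225 + (-3 - 22))² = (-319/225 - 25)² = (-5944/225)² = 35331136/50625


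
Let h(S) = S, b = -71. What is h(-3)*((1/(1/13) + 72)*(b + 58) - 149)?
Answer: 3762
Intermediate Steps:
h(-3)*((1/(1/13) + 72)*(b + 58) - 149) = -3*((1/(1/13) + 72)*(-71 + 58) - 149) = -3*((1/(1/13) + 72)*(-13) - 149) = -3*((13 + 72)*(-13) - 149) = -3*(85*(-13) - 149) = -3*(-1105 - 149) = -3*(-1254) = 3762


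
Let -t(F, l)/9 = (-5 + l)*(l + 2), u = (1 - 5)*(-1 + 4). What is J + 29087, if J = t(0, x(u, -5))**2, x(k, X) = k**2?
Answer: 33359590403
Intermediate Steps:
u = -12 (u = -4*3 = -12)
t(F, l) = -9*(-5 + l)*(2 + l) (t(F, l) = -9*(-5 + l)*(l + 2) = -9*(-5 + l)*(2 + l))
J = 33359561316 (J = (90 - 9*((-12)**2)**2 + 27*(-12)**2)**2 = (90 - 9*144**2 + 27*144)**2 = (90 - 9*20736 + 3888)**2 = (90 - 186624 + 3888)**2 = (-182646)**2 = 33359561316)
J + 29087 = 33359561316 + 29087 = 33359590403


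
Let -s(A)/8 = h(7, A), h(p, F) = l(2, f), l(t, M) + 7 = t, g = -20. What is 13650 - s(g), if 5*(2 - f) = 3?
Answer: 13610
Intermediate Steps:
f = 7/5 (f = 2 - ⅕*3 = 2 - ⅗ = 7/5 ≈ 1.4000)
l(t, M) = -7 + t
h(p, F) = -5 (h(p, F) = -7 + 2 = -5)
s(A) = 40 (s(A) = -8*(-5) = 40)
13650 - s(g) = 13650 - 1*40 = 13650 - 40 = 13610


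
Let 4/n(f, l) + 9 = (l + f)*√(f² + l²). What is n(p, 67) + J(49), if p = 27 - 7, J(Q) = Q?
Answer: 50367591/1027910 + 29*√4889/3083730 ≈ 49.001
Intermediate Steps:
p = 20
n(f, l) = 4/(-9 + √(f² + l²)*(f + l)) (n(f, l) = 4/(-9 + (l + f)*√(f² + l²)) = 4/(-9 + (f + l)*√(f² + l²)) = 4/(-9 + √(f² + l²)*(f + l)))
n(p, 67) + J(49) = 4/(-9 + 20*√(20² + 67²) + 67*√(20² + 67²)) + 49 = 4/(-9 + 20*√(400 + 4489) + 67*√(400 + 4489)) + 49 = 4/(-9 + 20*√4889 + 67*√4889) + 49 = 4/(-9 + 87*√4889) + 49 = 49 + 4/(-9 + 87*√4889)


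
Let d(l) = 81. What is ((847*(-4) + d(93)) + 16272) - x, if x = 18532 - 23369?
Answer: 17802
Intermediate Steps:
x = -4837
((847*(-4) + d(93)) + 16272) - x = ((847*(-4) + 81) + 16272) - 1*(-4837) = ((-3388 + 81) + 16272) + 4837 = (-3307 + 16272) + 4837 = 12965 + 4837 = 17802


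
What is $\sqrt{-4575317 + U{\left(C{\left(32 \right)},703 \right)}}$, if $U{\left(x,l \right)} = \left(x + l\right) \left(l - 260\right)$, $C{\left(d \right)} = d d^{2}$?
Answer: $4 \sqrt{640771} \approx 3201.9$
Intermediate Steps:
$C{\left(d \right)} = d^{3}$
$U{\left(x,l \right)} = \left(-260 + l\right) \left(l + x\right)$ ($U{\left(x,l \right)} = \left(l + x\right) \left(-260 + l\right) = \left(-260 + l\right) \left(l + x\right)$)
$\sqrt{-4575317 + U{\left(C{\left(32 \right)},703 \right)}} = \sqrt{-4575317 + \left(703^{2} - 182780 - 260 \cdot 32^{3} + 703 \cdot 32^{3}\right)} = \sqrt{-4575317 + \left(494209 - 182780 - 8519680 + 703 \cdot 32768\right)} = \sqrt{-4575317 + \left(494209 - 182780 - 8519680 + 23035904\right)} = \sqrt{-4575317 + 14827653} = \sqrt{10252336} = 4 \sqrt{640771}$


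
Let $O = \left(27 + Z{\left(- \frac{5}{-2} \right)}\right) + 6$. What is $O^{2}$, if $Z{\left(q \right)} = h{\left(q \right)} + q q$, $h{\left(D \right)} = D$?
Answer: $\frac{27889}{16} \approx 1743.1$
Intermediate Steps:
$Z{\left(q \right)} = q + q^{2}$ ($Z{\left(q \right)} = q + q q = q + q^{2}$)
$O = \frac{167}{4}$ ($O = \left(27 + - \frac{5}{-2} \left(1 - \frac{5}{-2}\right)\right) + 6 = \left(27 + \left(-5\right) \left(- \frac{1}{2}\right) \left(1 - - \frac{5}{2}\right)\right) + 6 = \left(27 + \frac{5 \left(1 + \frac{5}{2}\right)}{2}\right) + 6 = \left(27 + \frac{5}{2} \cdot \frac{7}{2}\right) + 6 = \left(27 + \frac{35}{4}\right) + 6 = \frac{143}{4} + 6 = \frac{167}{4} \approx 41.75$)
$O^{2} = \left(\frac{167}{4}\right)^{2} = \frac{27889}{16}$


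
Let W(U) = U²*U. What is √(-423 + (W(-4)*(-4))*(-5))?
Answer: I*√1703 ≈ 41.267*I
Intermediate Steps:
W(U) = U³
√(-423 + (W(-4)*(-4))*(-5)) = √(-423 + ((-4)³*(-4))*(-5)) = √(-423 - 64*(-4)*(-5)) = √(-423 + 256*(-5)) = √(-423 - 1280) = √(-1703) = I*√1703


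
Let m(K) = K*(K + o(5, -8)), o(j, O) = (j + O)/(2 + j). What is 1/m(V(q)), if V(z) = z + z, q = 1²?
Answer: 7/22 ≈ 0.31818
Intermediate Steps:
q = 1
o(j, O) = (O + j)/(2 + j)
V(z) = 2*z
m(K) = K*(-3/7 + K) (m(K) = K*(K + (-8 + 5)/(2 + 5)) = K*(K - 3/7) = K*(-3/7 + K))
1/m(V(q)) = 1/((2*1)*(-3 + 7*(2*1))/7) = 1/((⅐)*2*(-3 + 7*2)) = 1/((⅐)*2*(-3 + 14)) = 1/((⅐)*2*11) = 1/(22/7) = 7/22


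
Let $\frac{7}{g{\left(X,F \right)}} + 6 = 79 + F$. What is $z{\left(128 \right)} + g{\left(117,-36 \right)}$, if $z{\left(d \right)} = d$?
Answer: $\frac{4743}{37} \approx 128.19$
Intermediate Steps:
$g{\left(X,F \right)} = \frac{7}{73 + F}$ ($g{\left(X,F \right)} = \frac{7}{-6 + \left(79 + F\right)} = \frac{7}{73 + F}$)
$z{\left(128 \right)} + g{\left(117,-36 \right)} = 128 + \frac{7}{73 - 36} = 128 + \frac{7}{37} = \frac{4743}{37}$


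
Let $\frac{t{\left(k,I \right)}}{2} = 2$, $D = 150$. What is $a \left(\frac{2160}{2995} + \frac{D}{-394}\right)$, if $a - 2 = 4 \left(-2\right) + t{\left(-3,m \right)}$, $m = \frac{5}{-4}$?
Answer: $- \frac{80358}{118003} \approx -0.68098$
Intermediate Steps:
$m = - \frac{5}{4}$ ($m = 5 \left(- \frac{1}{4}\right) = - \frac{5}{4} \approx -1.25$)
$t{\left(k,I \right)} = 4$ ($t{\left(k,I \right)} = 2 \cdot 2 = 4$)
$a = -2$ ($a = 2 + \left(4 \left(-2\right) + 4\right) = 2 + \left(-8 + 4\right) = 2 - 4 = -2$)
$a \left(\frac{2160}{2995} + \frac{D}{-394}\right) = - 2 \left(\frac{2160}{2995} + \frac{150}{-394}\right) = - 2 \left(2160 \cdot \frac{1}{2995} + 150 \left(- \frac{1}{394}\right)\right) = - 2 \left(\frac{432}{599} - \frac{75}{197}\right) = \left(-2\right) \frac{40179}{118003} = - \frac{80358}{118003}$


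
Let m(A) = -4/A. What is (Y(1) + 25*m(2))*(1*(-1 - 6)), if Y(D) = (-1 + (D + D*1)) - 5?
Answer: 378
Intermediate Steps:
Y(D) = -6 + 2*D (Y(D) = (-1 + (D + D)) - 5 = (-1 + 2*D) - 5 = -6 + 2*D)
(Y(1) + 25*m(2))*(1*(-1 - 6)) = ((-6 + 2*1) + 25*(-4/2))*(1*(-1 - 6)) = ((-6 + 2) + 25*(-4*½))*(1*(-7)) = (-4 + 25*(-2))*(-7) = (-4 - 50)*(-7) = -54*(-7) = 378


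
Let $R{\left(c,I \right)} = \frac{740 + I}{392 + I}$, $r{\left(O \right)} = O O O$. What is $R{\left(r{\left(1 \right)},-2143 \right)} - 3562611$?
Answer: $- \frac{6238130458}{1751} \approx -3.5626 \cdot 10^{6}$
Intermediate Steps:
$r{\left(O \right)} = O^{3}$ ($r{\left(O \right)} = O^{2} O = O^{3}$)
$R{\left(c,I \right)} = \frac{740 + I}{392 + I}$
$R{\left(r{\left(1 \right)},-2143 \right)} - 3562611 = \frac{740 - 2143}{392 - 2143} - 3562611 = \frac{1}{-1751} \left(-1403\right) - 3562611 = \left(- \frac{1}{1751}\right) \left(-1403\right) - 3562611 = \frac{1403}{1751} - 3562611 = - \frac{6238130458}{1751}$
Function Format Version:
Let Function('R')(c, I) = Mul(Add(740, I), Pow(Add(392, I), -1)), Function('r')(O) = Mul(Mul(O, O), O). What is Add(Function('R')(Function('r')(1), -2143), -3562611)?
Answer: Rational(-6238130458, 1751) ≈ -3.5626e+6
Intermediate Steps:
Function('r')(O) = Pow(O, 3) (Function('r')(O) = Mul(Pow(O, 2), O) = Pow(O, 3))
Function('R')(c, I) = Mul(Pow(Add(392, I), -1), Add(740, I))
Add(Function('R')(Function('r')(1), -2143), -3562611) = Add(Mul(Pow(Add(392, -2143), -1), Add(740, -2143)), -3562611) = Add(Mul(Pow(-1751, -1), -1403), -3562611) = Add(Mul(Rational(-1, 1751), -1403), -3562611) = Add(Rational(1403, 1751), -3562611) = Rational(-6238130458, 1751)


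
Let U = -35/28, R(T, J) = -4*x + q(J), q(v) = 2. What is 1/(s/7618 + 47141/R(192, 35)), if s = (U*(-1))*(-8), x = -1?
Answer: 22854/179560039 ≈ 0.00012728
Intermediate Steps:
R(T, J) = 6 (R(T, J) = -4*(-1) + 2 = 4 + 2 = 6)
U = -5/4 (U = -35*1/28 = -5/4 ≈ -1.2500)
s = -10 (s = -5/4*(-1)*(-8) = (5/4)*(-8) = -10)
1/(s/7618 + 47141/R(192, 35)) = 1/(-10/7618 + 47141/6) = 1/(-10*1/7618 + 47141*(1/6)) = 1/(-5/3809 + 47141/6) = 1/(179560039/22854) = 22854/179560039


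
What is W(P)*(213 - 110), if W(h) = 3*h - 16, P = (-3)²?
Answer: 1133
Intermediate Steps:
P = 9
W(h) = -16 + 3*h
W(P)*(213 - 110) = (-16 + 3*9)*(213 - 110) = (-16 + 27)*103 = 11*103 = 1133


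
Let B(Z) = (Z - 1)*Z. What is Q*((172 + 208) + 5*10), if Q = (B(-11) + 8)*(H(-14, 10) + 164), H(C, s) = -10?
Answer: 9270800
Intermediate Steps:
B(Z) = Z*(-1 + Z) (B(Z) = (-1 + Z)*Z = Z*(-1 + Z))
Q = 21560 (Q = (-11*(-1 - 11) + 8)*(-10 + 164) = (-11*(-12) + 8)*154 = (132 + 8)*154 = 140*154 = 21560)
Q*((172 + 208) + 5*10) = 21560*((172 + 208) + 5*10) = 21560*(380 + 50) = 21560*430 = 9270800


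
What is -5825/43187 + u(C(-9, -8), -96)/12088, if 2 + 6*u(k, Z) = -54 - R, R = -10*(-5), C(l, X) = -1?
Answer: -213526711/1566133368 ≈ -0.13634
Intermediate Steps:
R = 50
u(k, Z) = -53/3 (u(k, Z) = -1/3 + (-54 - 1*50)/6 = -1/3 + (-54 - 50)/6 = -1/3 + (1/6)*(-104) = -1/3 - 52/3 = -53/3)
-5825/43187 + u(C(-9, -8), -96)/12088 = -5825/43187 - 53/3/12088 = -5825*1/43187 - 53/3*1/12088 = -5825/43187 - 53/36264 = -213526711/1566133368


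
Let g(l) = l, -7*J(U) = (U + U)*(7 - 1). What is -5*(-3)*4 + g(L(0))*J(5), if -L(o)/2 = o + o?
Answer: 60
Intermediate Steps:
J(U) = -12*U/7 (J(U) = -(U + U)*(7 - 1)/7 = -2*U*6/7 = -12*U/7)
L(o) = -4*o (L(o) = -2*(o + o) = -4*o)
-5*(-3)*4 + g(L(0))*J(5) = -5*(-3)*4 + (-4*0)*(-12/7*5) = 15*4 + 0*(-60/7) = 60 + 0 = 60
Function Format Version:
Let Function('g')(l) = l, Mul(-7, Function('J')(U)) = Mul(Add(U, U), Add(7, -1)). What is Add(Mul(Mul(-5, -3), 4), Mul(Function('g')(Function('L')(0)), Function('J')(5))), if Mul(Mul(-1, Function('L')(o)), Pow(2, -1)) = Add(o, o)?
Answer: 60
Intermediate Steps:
Function('J')(U) = Mul(Rational(-12, 7), U) (Function('J')(U) = Mul(Rational(-1, 7), Mul(Add(U, U), Add(7, -1))) = Mul(Rational(-1, 7), Mul(Mul(2, U), 6)) = Mul(Rational(-1, 7), Mul(12, U)) = Mul(Rational(-12, 7), U))
Function('L')(o) = Mul(-4, o) (Function('L')(o) = Mul(-2, Add(o, o)) = Mul(-2, Mul(2, o)) = Mul(-4, o))
Add(Mul(Mul(-5, -3), 4), Mul(Function('g')(Function('L')(0)), Function('J')(5))) = Add(Mul(Mul(-5, -3), 4), Mul(Mul(-4, 0), Mul(Rational(-12, 7), 5))) = Add(Mul(15, 4), Mul(0, Rational(-60, 7))) = Add(60, 0) = 60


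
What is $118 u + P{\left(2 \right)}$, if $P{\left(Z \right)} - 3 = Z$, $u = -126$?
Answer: $-14863$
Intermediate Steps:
$P{\left(Z \right)} = 3 + Z$
$118 u + P{\left(2 \right)} = 118 \left(-126\right) + \left(3 + 2\right) = -14868 + 5 = -14863$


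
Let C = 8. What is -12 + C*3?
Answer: 12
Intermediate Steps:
-12 + C*3 = -12 + 8*3 = -12 + 24 = 12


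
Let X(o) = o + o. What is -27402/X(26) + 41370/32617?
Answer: -34293069/65234 ≈ -525.69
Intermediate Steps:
X(o) = 2*o
-27402/X(26) + 41370/32617 = -27402/(2*26) + 41370/32617 = -27402/52 + 41370*(1/32617) = -27402*1/52 + 41370/32617 = -13701/26 + 41370/32617 = -34293069/65234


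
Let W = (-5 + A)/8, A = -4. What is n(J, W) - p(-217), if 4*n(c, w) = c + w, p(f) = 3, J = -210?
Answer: -1785/32 ≈ -55.781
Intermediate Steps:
W = -9/8 (W = (-5 - 4)/8 = -9*1/8 = -9/8 ≈ -1.1250)
n(c, w) = c/4 + w/4 (n(c, w) = (c + w)/4 = c/4 + w/4)
n(J, W) - p(-217) = ((1/4)*(-210) + (1/4)*(-9/8)) - 1*3 = (-105/2 - 9/32) - 3 = -1689/32 - 3 = -1785/32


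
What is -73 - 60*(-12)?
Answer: 647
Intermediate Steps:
-73 - 60*(-12) = -73 + 720 = 647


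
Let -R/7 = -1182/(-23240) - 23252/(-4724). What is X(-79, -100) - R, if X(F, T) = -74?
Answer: -76829009/1960460 ≈ -39.189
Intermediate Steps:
R = -68245031/1960460 (R = -7*(-1182/(-23240) - 23252/(-4724)) = -7*(-1182*(-1/23240) - 23252*(-1/4724)) = -7*(591/11620 + 5813/1181) = -7*68245031/13723220 = -68245031/1960460 ≈ -34.811)
X(-79, -100) - R = -74 - 1*(-68245031/1960460) = -74 + 68245031/1960460 = -76829009/1960460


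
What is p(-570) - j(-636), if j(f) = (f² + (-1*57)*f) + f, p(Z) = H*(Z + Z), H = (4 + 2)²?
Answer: -481152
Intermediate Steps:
H = 36 (H = 6² = 36)
p(Z) = 72*Z (p(Z) = 36*(Z + Z) = 36*(2*Z) = 72*Z)
j(f) = f² - 56*f (j(f) = (f² - 57*f) + f = f² - 56*f)
p(-570) - j(-636) = 72*(-570) - (-636)*(-56 - 636) = -41040 - (-636)*(-692) = -41040 - 1*440112 = -41040 - 440112 = -481152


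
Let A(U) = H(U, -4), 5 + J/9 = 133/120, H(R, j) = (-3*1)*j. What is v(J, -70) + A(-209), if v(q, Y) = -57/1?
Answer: -45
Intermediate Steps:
H(R, j) = -3*j
J = -1401/40 (J = -45 + 9*(133/120) = -45 + 399/40 = -1401/40 ≈ -35.025)
A(U) = 12 (A(U) = -3*(-4) = 12)
v(q, Y) = -57 (v(q, Y) = -57*1 = -57)
v(J, -70) + A(-209) = -57 + 12 = -45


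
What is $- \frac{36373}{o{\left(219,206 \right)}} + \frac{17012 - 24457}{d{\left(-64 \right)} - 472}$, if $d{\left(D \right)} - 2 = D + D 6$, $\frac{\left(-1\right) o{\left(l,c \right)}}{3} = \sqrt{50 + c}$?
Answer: $\frac{5624629}{7344} \approx 765.88$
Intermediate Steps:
$o{\left(l,c \right)} = - 3 \sqrt{50 + c}$
$d{\left(D \right)} = 2 + 7 D$ ($d{\left(D \right)} = 2 + \left(D + D 6\right) = 2 + \left(D + 6 D\right) = 2 + 7 D$)
$- \frac{36373}{o{\left(219,206 \right)}} + \frac{17012 - 24457}{d{\left(-64 \right)} - 472} = - \frac{36373}{\left(-3\right) \sqrt{50 + 206}} + \frac{17012 - 24457}{\left(2 + 7 \left(-64\right)\right) - 472} = - \frac{36373}{\left(-3\right) \sqrt{256}} - \frac{7445}{\left(2 - 448\right) - 472} = - \frac{36373}{\left(-3\right) 16} - \frac{7445}{-446 - 472} = - \frac{36373}{-48} - \frac{7445}{-918} = \left(-36373\right) \left(- \frac{1}{48}\right) - - \frac{7445}{918} = \frac{36373}{48} + \frac{7445}{918} = \frac{5624629}{7344}$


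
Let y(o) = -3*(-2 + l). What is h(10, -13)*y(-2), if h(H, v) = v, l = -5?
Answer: -273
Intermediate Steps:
y(o) = 21 (y(o) = -3*(-2 - 5) = -3*(-7) = 21)
h(10, -13)*y(-2) = -13*21 = -273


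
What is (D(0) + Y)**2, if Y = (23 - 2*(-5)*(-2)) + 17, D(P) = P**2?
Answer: 400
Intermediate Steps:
Y = 20 (Y = (23 + 10*(-2)) + 17 = (23 - 20) + 17 = 3 + 17 = 20)
(D(0) + Y)**2 = (0**2 + 20)**2 = (0 + 20)**2 = 20**2 = 400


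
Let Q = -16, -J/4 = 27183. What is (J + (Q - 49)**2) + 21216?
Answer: -83291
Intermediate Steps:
J = -108732 (J = -4*27183 = -108732)
(J + (Q - 49)**2) + 21216 = (-108732 + (-16 - 49)**2) + 21216 = (-108732 + (-65)**2) + 21216 = (-108732 + 4225) + 21216 = -104507 + 21216 = -83291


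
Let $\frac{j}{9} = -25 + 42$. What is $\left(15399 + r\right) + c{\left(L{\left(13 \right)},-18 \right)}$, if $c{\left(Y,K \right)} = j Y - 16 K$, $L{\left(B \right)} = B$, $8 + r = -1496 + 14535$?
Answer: $30707$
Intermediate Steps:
$j = 153$ ($j = 9 \left(-25 + 42\right) = 9 \cdot 17 = 153$)
$r = 13031$ ($r = -8 + \left(-1496 + 14535\right) = -8 + 13039 = 13031$)
$c{\left(Y,K \right)} = - 16 K + 153 Y$ ($c{\left(Y,K \right)} = 153 Y - 16 K = - 16 K + 153 Y$)
$\left(15399 + r\right) + c{\left(L{\left(13 \right)},-18 \right)} = \left(15399 + 13031\right) + \left(\left(-16\right) \left(-18\right) + 153 \cdot 13\right) = 28430 + \left(288 + 1989\right) = 28430 + 2277 = 30707$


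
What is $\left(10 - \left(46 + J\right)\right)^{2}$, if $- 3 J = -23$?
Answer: $\frac{17161}{9} \approx 1906.8$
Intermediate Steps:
$J = \frac{23}{3}$ ($J = \left(- \frac{1}{3}\right) \left(-23\right) = \frac{23}{3} \approx 7.6667$)
$\left(10 - \left(46 + J\right)\right)^{2} = \left(10 - \frac{161}{3}\right)^{2} = \left(- \frac{131}{3}\right)^{2} = \frac{17161}{9}$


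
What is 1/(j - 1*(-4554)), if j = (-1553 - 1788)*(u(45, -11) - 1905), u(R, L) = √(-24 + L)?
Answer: 6369159/40566577047116 + 3341*I*√35/40566577047116 ≈ 1.5701e-7 + 4.8724e-10*I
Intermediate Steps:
j = 6364605 - 3341*I*√35 (j = (-1553 - 1788)*(√(-24 - 11) - 1905) = -3341*(√(-35) - 1905) = -3341*(I*√35 - 1905) = -3341*(-1905 + I*√35) = 6364605 - 3341*I*√35 ≈ 6.3646e+6 - 19766.0*I)
1/(j - 1*(-4554)) = 1/((6364605 - 3341*I*√35) - 1*(-4554)) = 1/((6364605 - 3341*I*√35) + 4554) = 1/(6369159 - 3341*I*√35)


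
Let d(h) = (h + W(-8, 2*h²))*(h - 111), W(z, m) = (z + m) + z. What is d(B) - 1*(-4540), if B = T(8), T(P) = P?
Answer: -7820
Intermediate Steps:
B = 8
W(z, m) = m + 2*z (W(z, m) = (m + z) + z = m + 2*z)
d(h) = (-111 + h)*(-16 + h + 2*h²) (d(h) = (h + (2*h² + 2*(-8)))*(h - 111) = (h + (2*h² - 16))*(-111 + h) = (h + (-16 + 2*h²))*(-111 + h) = (-16 + h + 2*h²)*(-111 + h) = (-111 + h)*(-16 + h + 2*h²))
d(B) - 1*(-4540) = (1776 - 221*8² - 127*8 + 2*8³) - 1*(-4540) = (1776 - 221*64 - 1016 + 2*512) + 4540 = (1776 - 14144 - 1016 + 1024) + 4540 = -12360 + 4540 = -7820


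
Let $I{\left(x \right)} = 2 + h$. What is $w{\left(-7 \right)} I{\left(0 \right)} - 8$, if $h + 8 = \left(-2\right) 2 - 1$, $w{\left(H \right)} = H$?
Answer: $69$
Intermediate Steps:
$h = -13$ ($h = -8 - 5 = -13$)
$I{\left(x \right)} = -11$ ($I{\left(x \right)} = 2 - 13 = -11$)
$w{\left(-7 \right)} I{\left(0 \right)} - 8 = \left(-7\right) \left(-11\right) - 8 = 77 - 8 = 69$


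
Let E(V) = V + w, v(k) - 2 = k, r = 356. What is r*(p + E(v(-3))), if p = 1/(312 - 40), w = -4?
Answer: -120951/68 ≈ -1778.7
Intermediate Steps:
v(k) = 2 + k
E(V) = -4 + V (E(V) = V - 4 = -4 + V)
p = 1/272 ≈ 0.0036765
r*(p + E(v(-3))) = 356*(1/272 + (-4 + (2 - 3))) = 356*(1/272 + (-4 - 1)) = 356*(1/272 - 5) = 356*(-1359/272) = -120951/68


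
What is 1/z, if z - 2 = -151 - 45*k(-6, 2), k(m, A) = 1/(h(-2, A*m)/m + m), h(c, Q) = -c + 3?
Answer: -41/5839 ≈ -0.0070217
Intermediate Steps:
h(c, Q) = 3 - c
k(m, A) = 1/(m + 5/m) (k(m, A) = 1/((3 - 1*(-2))/m + m) = 1/((3 + 2)/m + m) = 1/(5/m + m) = 1/(m + 5/m))
z = -5839/41 (z = 2 + (-151 - (-270)/(5 + (-6)²)) = 2 + (-151 - (-270)/(5 + 36)) = 2 + (-151 - (-270)/41) = 2 + (-151 - 45*(-6/41)) = 2 + (-151 + 270/41) = 2 - 5921/41 = -5839/41 ≈ -142.41)
1/z = 1/(-5839/41) = -41/5839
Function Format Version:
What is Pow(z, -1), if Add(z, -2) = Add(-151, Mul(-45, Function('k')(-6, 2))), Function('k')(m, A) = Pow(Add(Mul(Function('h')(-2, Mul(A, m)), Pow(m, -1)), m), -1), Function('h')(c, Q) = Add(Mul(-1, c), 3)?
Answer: Rational(-41, 5839) ≈ -0.0070217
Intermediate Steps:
Function('h')(c, Q) = Add(3, Mul(-1, c))
Function('k')(m, A) = Pow(Add(m, Mul(5, Pow(m, -1))), -1) (Function('k')(m, A) = Pow(Add(Mul(Add(3, Mul(-1, -2)), Pow(m, -1)), m), -1) = Pow(Add(Mul(Add(3, 2), Pow(m, -1)), m), -1) = Pow(Add(Mul(5, Pow(m, -1)), m), -1) = Pow(Add(m, Mul(5, Pow(m, -1))), -1))
z = Rational(-5839, 41) (z = Add(2, Add(-151, Mul(-45, Mul(-6, Pow(Add(5, Pow(-6, 2)), -1))))) = Add(2, Add(-151, Mul(-45, Mul(-6, Pow(Add(5, 36), -1))))) = Add(2, Add(-151, Mul(-45, Mul(-6, Pow(41, -1))))) = Add(2, Add(-151, Mul(-45, Mul(-6, Rational(1, 41))))) = Add(2, Add(-151, Mul(-45, Rational(-6, 41)))) = Add(2, Add(-151, Rational(270, 41))) = Add(2, Rational(-5921, 41)) = Rational(-5839, 41) ≈ -142.41)
Pow(z, -1) = Pow(Rational(-5839, 41), -1) = Rational(-41, 5839)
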